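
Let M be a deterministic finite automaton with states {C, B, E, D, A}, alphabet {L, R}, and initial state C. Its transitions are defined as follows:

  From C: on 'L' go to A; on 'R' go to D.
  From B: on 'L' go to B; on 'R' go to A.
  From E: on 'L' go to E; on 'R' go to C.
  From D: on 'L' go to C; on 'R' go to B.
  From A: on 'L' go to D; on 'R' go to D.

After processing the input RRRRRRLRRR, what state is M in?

start at C
read 'R': C → D
read 'R': D → B
read 'R': B → A
read 'R': A → D
read 'R': D → B
read 'R': B → A
read 'L': A → D
read 'R': D → B
read 'R': B → A
read 'R': A → D

D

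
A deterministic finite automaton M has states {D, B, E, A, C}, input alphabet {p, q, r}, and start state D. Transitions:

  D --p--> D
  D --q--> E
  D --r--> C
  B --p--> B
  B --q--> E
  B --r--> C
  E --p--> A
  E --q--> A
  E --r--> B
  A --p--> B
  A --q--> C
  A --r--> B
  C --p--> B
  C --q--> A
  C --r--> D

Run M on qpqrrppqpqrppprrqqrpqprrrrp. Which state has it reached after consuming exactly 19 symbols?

start at D
read 'q': D → E
read 'p': E → A
read 'q': A → C
read 'r': C → D
read 'r': D → C
read 'p': C → B
read 'p': B → B
read 'q': B → E
read 'p': E → A
read 'q': A → C
read 'r': C → D
read 'p': D → D
read 'p': D → D
read 'p': D → D
read 'r': D → C
read 'r': C → D
read 'q': D → E
read 'q': E → A
read 'r': A → B
After 19 symbols: B.

B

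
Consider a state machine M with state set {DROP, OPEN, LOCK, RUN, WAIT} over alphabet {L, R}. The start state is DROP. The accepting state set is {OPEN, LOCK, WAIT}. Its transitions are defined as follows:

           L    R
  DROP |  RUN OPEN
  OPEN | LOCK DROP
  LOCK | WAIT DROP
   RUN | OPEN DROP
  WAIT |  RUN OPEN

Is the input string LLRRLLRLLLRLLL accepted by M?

Trace: DROP -L-> RUN -L-> OPEN -R-> DROP -R-> OPEN -L-> LOCK -L-> WAIT -R-> OPEN -L-> LOCK -L-> WAIT -L-> RUN -R-> DROP -L-> RUN -L-> OPEN -L-> LOCK
End state LOCK is accepting.

Yes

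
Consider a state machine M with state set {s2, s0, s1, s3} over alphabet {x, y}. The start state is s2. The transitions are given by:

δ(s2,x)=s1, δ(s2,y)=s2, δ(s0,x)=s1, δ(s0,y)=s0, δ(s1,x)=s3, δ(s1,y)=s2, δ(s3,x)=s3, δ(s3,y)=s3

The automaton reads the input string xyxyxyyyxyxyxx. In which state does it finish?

Trace: s2 -x-> s1 -y-> s2 -x-> s1 -y-> s2 -x-> s1 -y-> s2 -y-> s2 -y-> s2 -x-> s1 -y-> s2 -x-> s1 -y-> s2 -x-> s1 -x-> s3

s3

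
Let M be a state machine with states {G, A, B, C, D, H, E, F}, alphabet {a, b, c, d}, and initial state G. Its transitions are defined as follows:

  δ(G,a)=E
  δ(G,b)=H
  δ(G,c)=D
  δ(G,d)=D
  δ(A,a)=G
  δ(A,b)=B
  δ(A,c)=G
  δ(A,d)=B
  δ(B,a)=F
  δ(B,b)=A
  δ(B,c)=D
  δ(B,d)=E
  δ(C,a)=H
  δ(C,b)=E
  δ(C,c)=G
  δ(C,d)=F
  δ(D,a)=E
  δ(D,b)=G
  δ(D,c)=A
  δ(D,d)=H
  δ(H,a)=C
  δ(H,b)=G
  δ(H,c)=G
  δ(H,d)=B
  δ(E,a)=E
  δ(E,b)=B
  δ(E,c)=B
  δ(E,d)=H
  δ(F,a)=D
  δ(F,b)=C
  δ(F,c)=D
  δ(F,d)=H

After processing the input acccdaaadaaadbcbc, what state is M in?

Trace: G -a-> E -c-> B -c-> D -c-> A -d-> B -a-> F -a-> D -a-> E -d-> H -a-> C -a-> H -a-> C -d-> F -b-> C -c-> G -b-> H -c-> G

G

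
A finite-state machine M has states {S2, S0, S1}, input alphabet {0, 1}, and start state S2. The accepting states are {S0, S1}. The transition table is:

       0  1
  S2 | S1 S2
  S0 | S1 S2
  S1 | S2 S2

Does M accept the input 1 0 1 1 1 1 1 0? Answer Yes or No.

Yes

Trace: S2 -1-> S2 -0-> S1 -1-> S2 -1-> S2 -1-> S2 -1-> S2 -1-> S2 -0-> S1
End state S1 is accepting.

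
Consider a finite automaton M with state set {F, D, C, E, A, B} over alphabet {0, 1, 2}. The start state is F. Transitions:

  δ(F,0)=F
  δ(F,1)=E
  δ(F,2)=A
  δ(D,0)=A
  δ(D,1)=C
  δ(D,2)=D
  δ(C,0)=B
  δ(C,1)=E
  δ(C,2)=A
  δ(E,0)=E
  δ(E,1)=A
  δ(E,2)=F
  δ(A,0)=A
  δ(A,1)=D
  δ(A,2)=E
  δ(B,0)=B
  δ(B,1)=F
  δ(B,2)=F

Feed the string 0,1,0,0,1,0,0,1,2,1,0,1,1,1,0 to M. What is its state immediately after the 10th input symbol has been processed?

Trace: F -0-> F -1-> E -0-> E -0-> E -1-> A -0-> A -0-> A -1-> D -2-> D -1-> C
After 10 symbols: C.

C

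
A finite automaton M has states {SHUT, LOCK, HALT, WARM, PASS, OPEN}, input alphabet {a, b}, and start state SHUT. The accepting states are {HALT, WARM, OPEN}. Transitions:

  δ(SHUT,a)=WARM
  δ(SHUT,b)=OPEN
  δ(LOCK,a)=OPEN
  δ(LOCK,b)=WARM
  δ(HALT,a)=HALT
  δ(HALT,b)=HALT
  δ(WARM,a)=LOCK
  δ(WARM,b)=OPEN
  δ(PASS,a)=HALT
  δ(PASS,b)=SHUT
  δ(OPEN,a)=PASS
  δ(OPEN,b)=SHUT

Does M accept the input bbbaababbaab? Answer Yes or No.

Yes

start at SHUT
read 'b': SHUT → OPEN
read 'b': OPEN → SHUT
read 'b': SHUT → OPEN
read 'a': OPEN → PASS
read 'a': PASS → HALT
read 'b': HALT → HALT
read 'a': HALT → HALT
read 'b': HALT → HALT
read 'b': HALT → HALT
read 'a': HALT → HALT
read 'a': HALT → HALT
read 'b': HALT → HALT
End state HALT is accepting.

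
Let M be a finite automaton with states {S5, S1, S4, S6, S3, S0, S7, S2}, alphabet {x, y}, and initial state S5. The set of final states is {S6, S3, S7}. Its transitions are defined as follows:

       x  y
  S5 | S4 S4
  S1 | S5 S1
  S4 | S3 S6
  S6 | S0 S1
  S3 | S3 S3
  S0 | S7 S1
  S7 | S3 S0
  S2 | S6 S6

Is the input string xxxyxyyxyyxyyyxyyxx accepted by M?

S5 → S4 → S3 → S3 → S3 → S3 → S3 → S3 → S3 → S3 → S3 → S3 → S3 → S3 → S3 → S3 → S3 → S3 → S3 → S3
End state S3 is accepting.

Yes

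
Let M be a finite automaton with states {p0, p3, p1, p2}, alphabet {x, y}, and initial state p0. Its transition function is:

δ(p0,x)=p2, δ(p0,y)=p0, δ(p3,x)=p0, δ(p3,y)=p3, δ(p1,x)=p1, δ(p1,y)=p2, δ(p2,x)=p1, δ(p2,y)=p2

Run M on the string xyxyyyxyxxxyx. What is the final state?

p1

Trace: p0 -x-> p2 -y-> p2 -x-> p1 -y-> p2 -y-> p2 -y-> p2 -x-> p1 -y-> p2 -x-> p1 -x-> p1 -x-> p1 -y-> p2 -x-> p1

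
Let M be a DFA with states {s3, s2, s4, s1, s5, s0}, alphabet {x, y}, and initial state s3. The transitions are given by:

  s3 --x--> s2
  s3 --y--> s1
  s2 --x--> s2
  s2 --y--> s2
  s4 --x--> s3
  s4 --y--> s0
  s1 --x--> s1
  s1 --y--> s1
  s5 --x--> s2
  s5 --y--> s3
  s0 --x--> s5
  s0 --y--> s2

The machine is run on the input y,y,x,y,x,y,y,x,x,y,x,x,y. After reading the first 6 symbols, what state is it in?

s1

s3 → s1 → s1 → s1 → s1 → s1 → s1
After 6 symbols: s1.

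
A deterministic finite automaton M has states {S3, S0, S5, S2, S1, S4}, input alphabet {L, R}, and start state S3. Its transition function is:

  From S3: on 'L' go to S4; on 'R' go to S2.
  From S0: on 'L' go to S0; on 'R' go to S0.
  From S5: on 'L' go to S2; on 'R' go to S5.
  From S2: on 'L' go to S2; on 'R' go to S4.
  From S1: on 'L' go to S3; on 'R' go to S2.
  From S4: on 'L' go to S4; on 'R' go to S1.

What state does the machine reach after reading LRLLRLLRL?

S3

S3 → S4 → S1 → S3 → S4 → S1 → S3 → S4 → S1 → S3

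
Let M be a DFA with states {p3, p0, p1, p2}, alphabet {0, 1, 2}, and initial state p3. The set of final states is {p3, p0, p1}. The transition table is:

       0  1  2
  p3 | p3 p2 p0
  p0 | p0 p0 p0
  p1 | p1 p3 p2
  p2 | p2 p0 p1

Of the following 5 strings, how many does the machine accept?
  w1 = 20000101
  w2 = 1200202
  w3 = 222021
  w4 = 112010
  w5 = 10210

5

w1:
  start at p3
  read '2': p3 → p0
  read '0': p0 → p0
  read '0': p0 → p0
  read '0': p0 → p0
  read '0': p0 → p0
  read '1': p0 → p0
  read '0': p0 → p0
  read '1': p0 → p0
  end p0, accepted
w2:
  start at p3
  read '1': p3 → p2
  read '2': p2 → p1
  read '0': p1 → p1
  read '0': p1 → p1
  read '2': p1 → p2
  read '0': p2 → p2
  read '2': p2 → p1
  end p1, accepted
w3:
  start at p3
  read '2': p3 → p0
  read '2': p0 → p0
  read '2': p0 → p0
  read '0': p0 → p0
  read '2': p0 → p0
  read '1': p0 → p0
  end p0, accepted
w4:
  start at p3
  read '1': p3 → p2
  read '1': p2 → p0
  read '2': p0 → p0
  read '0': p0 → p0
  read '1': p0 → p0
  read '0': p0 → p0
  end p0, accepted
w5:
  start at p3
  read '1': p3 → p2
  read '0': p2 → p2
  read '2': p2 → p1
  read '1': p1 → p3
  read '0': p3 → p3
  end p3, accepted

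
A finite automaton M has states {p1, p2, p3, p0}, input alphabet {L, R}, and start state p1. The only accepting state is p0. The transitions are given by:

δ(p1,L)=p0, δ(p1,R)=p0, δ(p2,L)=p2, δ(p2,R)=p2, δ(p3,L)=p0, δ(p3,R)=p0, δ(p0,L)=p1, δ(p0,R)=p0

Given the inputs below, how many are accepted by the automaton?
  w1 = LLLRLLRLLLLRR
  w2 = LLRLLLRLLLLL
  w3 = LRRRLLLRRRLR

w1:
  start at p1
  read 'L': p1 → p0
  read 'L': p0 → p1
  read 'L': p1 → p0
  read 'R': p0 → p0
  read 'L': p0 → p1
  read 'L': p1 → p0
  read 'R': p0 → p0
  read 'L': p0 → p1
  read 'L': p1 → p0
  read 'L': p0 → p1
  read 'L': p1 → p0
  read 'R': p0 → p0
  read 'R': p0 → p0
  end p0, accepted
w2:
  start at p1
  read 'L': p1 → p0
  read 'L': p0 → p1
  read 'R': p1 → p0
  read 'L': p0 → p1
  read 'L': p1 → p0
  read 'L': p0 → p1
  read 'R': p1 → p0
  read 'L': p0 → p1
  read 'L': p1 → p0
  read 'L': p0 → p1
  read 'L': p1 → p0
  read 'L': p0 → p1
  end p1, rejected
w3:
  start at p1
  read 'L': p1 → p0
  read 'R': p0 → p0
  read 'R': p0 → p0
  read 'R': p0 → p0
  read 'L': p0 → p1
  read 'L': p1 → p0
  read 'L': p0 → p1
  read 'R': p1 → p0
  read 'R': p0 → p0
  read 'R': p0 → p0
  read 'L': p0 → p1
  read 'R': p1 → p0
  end p0, accepted

2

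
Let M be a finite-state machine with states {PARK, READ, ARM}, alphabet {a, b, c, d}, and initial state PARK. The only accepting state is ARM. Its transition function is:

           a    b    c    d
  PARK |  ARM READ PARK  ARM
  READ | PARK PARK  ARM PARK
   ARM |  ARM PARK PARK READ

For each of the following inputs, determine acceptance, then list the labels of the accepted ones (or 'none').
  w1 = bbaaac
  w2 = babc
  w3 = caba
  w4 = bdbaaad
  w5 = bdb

w2, w3

w1:
  start at PARK
  read 'b': PARK → READ
  read 'b': READ → PARK
  read 'a': PARK → ARM
  read 'a': ARM → ARM
  read 'a': ARM → ARM
  read 'c': ARM → PARK
  end PARK, rejected
w2:
  start at PARK
  read 'b': PARK → READ
  read 'a': READ → PARK
  read 'b': PARK → READ
  read 'c': READ → ARM
  end ARM, accepted
w3:
  start at PARK
  read 'c': PARK → PARK
  read 'a': PARK → ARM
  read 'b': ARM → PARK
  read 'a': PARK → ARM
  end ARM, accepted
w4:
  start at PARK
  read 'b': PARK → READ
  read 'd': READ → PARK
  read 'b': PARK → READ
  read 'a': READ → PARK
  read 'a': PARK → ARM
  read 'a': ARM → ARM
  read 'd': ARM → READ
  end READ, rejected
w5:
  start at PARK
  read 'b': PARK → READ
  read 'd': READ → PARK
  read 'b': PARK → READ
  end READ, rejected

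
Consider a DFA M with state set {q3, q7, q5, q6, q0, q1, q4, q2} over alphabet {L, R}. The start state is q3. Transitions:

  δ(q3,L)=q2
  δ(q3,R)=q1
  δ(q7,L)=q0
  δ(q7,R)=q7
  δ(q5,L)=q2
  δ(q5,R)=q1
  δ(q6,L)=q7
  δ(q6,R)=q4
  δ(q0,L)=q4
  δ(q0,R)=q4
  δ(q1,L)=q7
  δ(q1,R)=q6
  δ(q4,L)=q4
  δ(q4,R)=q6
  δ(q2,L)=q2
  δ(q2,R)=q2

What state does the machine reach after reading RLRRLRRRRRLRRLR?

q3 → q1 → q7 → q7 → q7 → q0 → q4 → q6 → q4 → q6 → q4 → q4 → q6 → q4 → q4 → q6

q6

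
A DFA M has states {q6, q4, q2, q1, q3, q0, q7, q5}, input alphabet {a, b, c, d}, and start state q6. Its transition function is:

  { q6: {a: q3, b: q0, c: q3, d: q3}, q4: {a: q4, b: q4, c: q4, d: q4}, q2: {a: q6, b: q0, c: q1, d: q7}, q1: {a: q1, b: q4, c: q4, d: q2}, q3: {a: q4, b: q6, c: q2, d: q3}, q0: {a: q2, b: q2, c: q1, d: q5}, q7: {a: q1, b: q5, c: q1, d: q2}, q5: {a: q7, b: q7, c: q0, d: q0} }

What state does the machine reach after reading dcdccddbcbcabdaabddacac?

q4

start at q6
read 'd': q6 → q3
read 'c': q3 → q2
read 'd': q2 → q7
read 'c': q7 → q1
read 'c': q1 → q4
read 'd': q4 → q4
read 'd': q4 → q4
read 'b': q4 → q4
read 'c': q4 → q4
read 'b': q4 → q4
read 'c': q4 → q4
read 'a': q4 → q4
read 'b': q4 → q4
read 'd': q4 → q4
read 'a': q4 → q4
read 'a': q4 → q4
read 'b': q4 → q4
read 'd': q4 → q4
read 'd': q4 → q4
read 'a': q4 → q4
read 'c': q4 → q4
read 'a': q4 → q4
read 'c': q4 → q4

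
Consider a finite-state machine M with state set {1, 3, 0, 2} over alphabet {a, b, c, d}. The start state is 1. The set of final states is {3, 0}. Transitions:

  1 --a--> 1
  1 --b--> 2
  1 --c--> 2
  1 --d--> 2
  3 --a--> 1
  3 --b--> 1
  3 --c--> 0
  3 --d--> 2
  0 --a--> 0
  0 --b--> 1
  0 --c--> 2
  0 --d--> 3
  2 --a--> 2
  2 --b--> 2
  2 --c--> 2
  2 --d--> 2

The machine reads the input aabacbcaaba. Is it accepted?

No

Trace: 1 -a-> 1 -a-> 1 -b-> 2 -a-> 2 -c-> 2 -b-> 2 -c-> 2 -a-> 2 -a-> 2 -b-> 2 -a-> 2
End state 2 is not accepting.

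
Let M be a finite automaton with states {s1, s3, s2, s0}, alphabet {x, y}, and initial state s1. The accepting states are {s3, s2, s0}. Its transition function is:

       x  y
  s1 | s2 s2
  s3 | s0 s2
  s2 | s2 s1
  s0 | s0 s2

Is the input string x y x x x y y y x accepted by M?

Yes

start at s1
read 'x': s1 → s2
read 'y': s2 → s1
read 'x': s1 → s2
read 'x': s2 → s2
read 'x': s2 → s2
read 'y': s2 → s1
read 'y': s1 → s2
read 'y': s2 → s1
read 'x': s1 → s2
End state s2 is accepting.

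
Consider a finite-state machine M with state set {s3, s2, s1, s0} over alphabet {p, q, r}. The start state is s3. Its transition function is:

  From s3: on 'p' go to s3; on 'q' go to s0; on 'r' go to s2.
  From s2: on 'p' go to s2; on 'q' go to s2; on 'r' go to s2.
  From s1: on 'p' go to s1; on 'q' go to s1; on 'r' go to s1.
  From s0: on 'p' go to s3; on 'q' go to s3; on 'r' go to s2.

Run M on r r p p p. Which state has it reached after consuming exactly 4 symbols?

s2

s3 → s2 → s2 → s2 → s2
After 4 symbols: s2.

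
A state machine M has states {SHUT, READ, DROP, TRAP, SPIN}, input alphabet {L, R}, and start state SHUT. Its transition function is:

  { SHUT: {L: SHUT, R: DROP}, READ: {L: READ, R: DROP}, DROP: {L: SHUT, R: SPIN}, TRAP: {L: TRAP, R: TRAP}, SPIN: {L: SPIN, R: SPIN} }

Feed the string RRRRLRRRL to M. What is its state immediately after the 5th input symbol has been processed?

SPIN

start at SHUT
read 'R': SHUT → DROP
read 'R': DROP → SPIN
read 'R': SPIN → SPIN
read 'R': SPIN → SPIN
read 'L': SPIN → SPIN
After 5 symbols: SPIN.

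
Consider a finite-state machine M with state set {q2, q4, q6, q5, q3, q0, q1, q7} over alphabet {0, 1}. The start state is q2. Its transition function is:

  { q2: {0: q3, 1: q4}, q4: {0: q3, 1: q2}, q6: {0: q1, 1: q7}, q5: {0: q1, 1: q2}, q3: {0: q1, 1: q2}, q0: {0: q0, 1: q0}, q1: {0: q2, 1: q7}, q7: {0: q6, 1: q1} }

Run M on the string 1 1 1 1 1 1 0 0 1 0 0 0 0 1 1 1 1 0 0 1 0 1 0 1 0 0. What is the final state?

q1

start at q2
read '1': q2 → q4
read '1': q4 → q2
read '1': q2 → q4
read '1': q4 → q2
read '1': q2 → q4
read '1': q4 → q2
read '0': q2 → q3
read '0': q3 → q1
read '1': q1 → q7
read '0': q7 → q6
read '0': q6 → q1
read '0': q1 → q2
read '0': q2 → q3
read '1': q3 → q2
read '1': q2 → q4
read '1': q4 → q2
read '1': q2 → q4
read '0': q4 → q3
read '0': q3 → q1
read '1': q1 → q7
read '0': q7 → q6
read '1': q6 → q7
read '0': q7 → q6
read '1': q6 → q7
read '0': q7 → q6
read '0': q6 → q1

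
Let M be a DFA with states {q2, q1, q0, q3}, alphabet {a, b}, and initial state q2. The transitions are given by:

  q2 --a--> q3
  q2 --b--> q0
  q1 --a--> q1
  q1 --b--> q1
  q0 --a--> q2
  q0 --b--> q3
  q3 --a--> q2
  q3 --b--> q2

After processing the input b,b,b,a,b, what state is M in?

start at q2
read 'b': q2 → q0
read 'b': q0 → q3
read 'b': q3 → q2
read 'a': q2 → q3
read 'b': q3 → q2

q2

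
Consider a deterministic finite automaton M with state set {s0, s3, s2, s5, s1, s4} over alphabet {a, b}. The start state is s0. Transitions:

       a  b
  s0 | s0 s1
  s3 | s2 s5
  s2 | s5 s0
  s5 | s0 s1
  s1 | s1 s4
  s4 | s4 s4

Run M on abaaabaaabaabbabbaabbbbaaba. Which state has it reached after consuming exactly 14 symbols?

s4

start at s0
read 'a': s0 → s0
read 'b': s0 → s1
read 'a': s1 → s1
read 'a': s1 → s1
read 'a': s1 → s1
read 'b': s1 → s4
read 'a': s4 → s4
read 'a': s4 → s4
read 'a': s4 → s4
read 'b': s4 → s4
read 'a': s4 → s4
read 'a': s4 → s4
read 'b': s4 → s4
read 'b': s4 → s4
After 14 symbols: s4.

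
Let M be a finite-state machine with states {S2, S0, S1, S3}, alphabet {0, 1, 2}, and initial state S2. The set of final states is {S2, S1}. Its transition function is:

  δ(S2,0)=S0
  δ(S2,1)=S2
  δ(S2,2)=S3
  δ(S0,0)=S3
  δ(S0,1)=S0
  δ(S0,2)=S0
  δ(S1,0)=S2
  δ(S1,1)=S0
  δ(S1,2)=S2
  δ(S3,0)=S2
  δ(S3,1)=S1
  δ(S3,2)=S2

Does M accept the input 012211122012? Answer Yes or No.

Yes

S2 → S0 → S0 → S0 → S0 → S0 → S0 → S0 → S0 → S0 → S3 → S1 → S2
End state S2 is accepting.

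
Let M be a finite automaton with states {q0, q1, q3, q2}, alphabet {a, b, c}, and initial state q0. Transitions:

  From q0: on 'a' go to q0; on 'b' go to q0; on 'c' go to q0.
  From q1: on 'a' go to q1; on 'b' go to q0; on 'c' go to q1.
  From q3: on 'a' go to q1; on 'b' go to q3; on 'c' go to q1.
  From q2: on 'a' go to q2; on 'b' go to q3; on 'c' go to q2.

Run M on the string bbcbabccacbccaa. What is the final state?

q0

q0 → q0 → q0 → q0 → q0 → q0 → q0 → q0 → q0 → q0 → q0 → q0 → q0 → q0 → q0 → q0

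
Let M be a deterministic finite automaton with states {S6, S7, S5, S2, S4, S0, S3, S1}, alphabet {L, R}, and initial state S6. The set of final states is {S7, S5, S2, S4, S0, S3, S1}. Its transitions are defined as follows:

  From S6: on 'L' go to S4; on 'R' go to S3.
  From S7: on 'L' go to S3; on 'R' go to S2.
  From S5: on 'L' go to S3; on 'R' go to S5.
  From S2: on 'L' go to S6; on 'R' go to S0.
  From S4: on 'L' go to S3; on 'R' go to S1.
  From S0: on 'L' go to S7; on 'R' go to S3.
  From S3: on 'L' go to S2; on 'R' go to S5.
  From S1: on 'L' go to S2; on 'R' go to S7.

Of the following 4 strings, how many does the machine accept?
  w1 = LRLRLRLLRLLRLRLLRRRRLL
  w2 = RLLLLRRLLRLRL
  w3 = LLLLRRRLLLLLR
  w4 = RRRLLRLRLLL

w1: Trace: S6 -L-> S4 -R-> S1 -L-> S2 -R-> S0 -L-> S7 -R-> S2 -L-> S6 -L-> S4 -R-> S1 -L-> S2 -L-> S6 -R-> S3 -L-> S2 -R-> S0 -L-> S7 -L-> S3 -R-> S5 -R-> S5 -R-> S5 -R-> S5 -L-> S3 -L-> S2  → end S2, accepted
w2: Trace: S6 -R-> S3 -L-> S2 -L-> S6 -L-> S4 -L-> S3 -R-> S5 -R-> S5 -L-> S3 -L-> S2 -R-> S0 -L-> S7 -R-> S2 -L-> S6  → end S6, rejected
w3: Trace: S6 -L-> S4 -L-> S3 -L-> S2 -L-> S6 -R-> S3 -R-> S5 -R-> S5 -L-> S3 -L-> S2 -L-> S6 -L-> S4 -L-> S3 -R-> S5  → end S5, accepted
w4: Trace: S6 -R-> S3 -R-> S5 -R-> S5 -L-> S3 -L-> S2 -R-> S0 -L-> S7 -R-> S2 -L-> S6 -L-> S4 -L-> S3  → end S3, accepted

3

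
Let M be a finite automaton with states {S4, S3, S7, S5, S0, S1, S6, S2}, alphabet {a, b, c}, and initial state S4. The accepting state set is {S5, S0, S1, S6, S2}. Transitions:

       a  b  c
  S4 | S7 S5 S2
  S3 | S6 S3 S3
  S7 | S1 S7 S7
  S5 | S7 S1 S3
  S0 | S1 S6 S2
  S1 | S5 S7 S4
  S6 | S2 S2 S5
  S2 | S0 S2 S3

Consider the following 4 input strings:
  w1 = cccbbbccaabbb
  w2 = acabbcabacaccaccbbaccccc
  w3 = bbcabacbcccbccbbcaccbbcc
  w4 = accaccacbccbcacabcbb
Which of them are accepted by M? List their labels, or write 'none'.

w1: Trace: S4 -c-> S2 -c-> S3 -c-> S3 -b-> S3 -b-> S3 -b-> S3 -c-> S3 -c-> S3 -a-> S6 -a-> S2 -b-> S2 -b-> S2 -b-> S2  → end S2, accepted
w2: Trace: S4 -a-> S7 -c-> S7 -a-> S1 -b-> S7 -b-> S7 -c-> S7 -a-> S1 -b-> S7 -a-> S1 -c-> S4 -a-> S7 -c-> S7 -c-> S7 -a-> S1 -c-> S4 -c-> S2 -b-> S2 -b-> S2 -a-> S0 -c-> S2 -c-> S3 -c-> S3 -c-> S3 -c-> S3  → end S3, rejected
w3: Trace: S4 -b-> S5 -b-> S1 -c-> S4 -a-> S7 -b-> S7 -a-> S1 -c-> S4 -b-> S5 -c-> S3 -c-> S3 -c-> S3 -b-> S3 -c-> S3 -c-> S3 -b-> S3 -b-> S3 -c-> S3 -a-> S6 -c-> S5 -c-> S3 -b-> S3 -b-> S3 -c-> S3 -c-> S3  → end S3, rejected
w4: Trace: S4 -a-> S7 -c-> S7 -c-> S7 -a-> S1 -c-> S4 -c-> S2 -a-> S0 -c-> S2 -b-> S2 -c-> S3 -c-> S3 -b-> S3 -c-> S3 -a-> S6 -c-> S5 -a-> S7 -b-> S7 -c-> S7 -b-> S7 -b-> S7  → end S7, rejected

w1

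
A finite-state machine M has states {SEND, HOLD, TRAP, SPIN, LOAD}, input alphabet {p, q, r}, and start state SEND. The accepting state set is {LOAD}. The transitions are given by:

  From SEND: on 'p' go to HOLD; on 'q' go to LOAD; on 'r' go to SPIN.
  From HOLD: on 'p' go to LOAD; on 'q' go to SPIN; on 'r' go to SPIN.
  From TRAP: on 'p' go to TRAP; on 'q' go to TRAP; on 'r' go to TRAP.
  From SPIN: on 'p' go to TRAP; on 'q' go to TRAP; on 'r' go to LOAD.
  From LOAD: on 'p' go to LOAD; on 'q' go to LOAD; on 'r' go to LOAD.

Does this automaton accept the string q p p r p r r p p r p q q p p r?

Yes

Trace: SEND -q-> LOAD -p-> LOAD -p-> LOAD -r-> LOAD -p-> LOAD -r-> LOAD -r-> LOAD -p-> LOAD -p-> LOAD -r-> LOAD -p-> LOAD -q-> LOAD -q-> LOAD -p-> LOAD -p-> LOAD -r-> LOAD
End state LOAD is accepting.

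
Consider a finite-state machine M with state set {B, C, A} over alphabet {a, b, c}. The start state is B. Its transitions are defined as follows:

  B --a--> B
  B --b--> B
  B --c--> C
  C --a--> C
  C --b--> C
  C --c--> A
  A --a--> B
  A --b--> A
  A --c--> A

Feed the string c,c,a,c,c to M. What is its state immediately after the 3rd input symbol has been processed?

B

B → C → A → B
After 3 symbols: B.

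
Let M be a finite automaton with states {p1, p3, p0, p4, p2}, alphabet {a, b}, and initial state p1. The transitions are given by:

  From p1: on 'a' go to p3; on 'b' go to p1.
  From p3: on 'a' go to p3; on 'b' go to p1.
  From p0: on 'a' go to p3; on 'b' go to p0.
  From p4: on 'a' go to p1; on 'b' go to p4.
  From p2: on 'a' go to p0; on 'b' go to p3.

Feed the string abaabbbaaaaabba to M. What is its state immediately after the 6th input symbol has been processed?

p1

p1 → p3 → p1 → p3 → p3 → p1 → p1
After 6 symbols: p1.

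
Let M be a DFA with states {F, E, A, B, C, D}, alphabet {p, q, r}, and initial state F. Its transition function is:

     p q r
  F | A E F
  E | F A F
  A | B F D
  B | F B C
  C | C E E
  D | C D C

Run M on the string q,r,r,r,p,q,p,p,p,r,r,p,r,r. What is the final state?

start at F
read 'q': F → E
read 'r': E → F
read 'r': F → F
read 'r': F → F
read 'p': F → A
read 'q': A → F
read 'p': F → A
read 'p': A → B
read 'p': B → F
read 'r': F → F
read 'r': F → F
read 'p': F → A
read 'r': A → D
read 'r': D → C

C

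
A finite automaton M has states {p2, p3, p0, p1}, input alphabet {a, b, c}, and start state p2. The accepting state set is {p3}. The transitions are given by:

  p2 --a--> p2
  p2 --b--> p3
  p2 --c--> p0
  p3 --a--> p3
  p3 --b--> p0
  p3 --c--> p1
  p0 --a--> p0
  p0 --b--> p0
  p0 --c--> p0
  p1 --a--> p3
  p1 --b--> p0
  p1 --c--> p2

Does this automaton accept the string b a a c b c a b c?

No

Trace: p2 -b-> p3 -a-> p3 -a-> p3 -c-> p1 -b-> p0 -c-> p0 -a-> p0 -b-> p0 -c-> p0
End state p0 is not accepting.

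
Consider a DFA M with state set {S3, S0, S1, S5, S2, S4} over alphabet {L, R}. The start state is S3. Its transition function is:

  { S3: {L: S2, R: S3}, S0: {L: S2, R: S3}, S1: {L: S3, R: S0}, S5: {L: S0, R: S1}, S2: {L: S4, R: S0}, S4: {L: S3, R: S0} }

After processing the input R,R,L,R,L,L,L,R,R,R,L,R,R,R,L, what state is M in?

Trace: S3 -R-> S3 -R-> S3 -L-> S2 -R-> S0 -L-> S2 -L-> S4 -L-> S3 -R-> S3 -R-> S3 -R-> S3 -L-> S2 -R-> S0 -R-> S3 -R-> S3 -L-> S2

S2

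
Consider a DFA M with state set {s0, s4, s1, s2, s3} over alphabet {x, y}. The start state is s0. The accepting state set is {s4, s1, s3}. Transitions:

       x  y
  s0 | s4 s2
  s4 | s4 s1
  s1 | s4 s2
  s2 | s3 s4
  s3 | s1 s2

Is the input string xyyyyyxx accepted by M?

start at s0
read 'x': s0 → s4
read 'y': s4 → s1
read 'y': s1 → s2
read 'y': s2 → s4
read 'y': s4 → s1
read 'y': s1 → s2
read 'x': s2 → s3
read 'x': s3 → s1
End state s1 is accepting.

Yes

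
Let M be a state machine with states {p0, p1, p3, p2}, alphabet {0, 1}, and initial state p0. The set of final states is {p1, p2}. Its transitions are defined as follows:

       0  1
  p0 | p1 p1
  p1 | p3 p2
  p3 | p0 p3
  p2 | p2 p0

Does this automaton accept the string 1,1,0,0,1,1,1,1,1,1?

start at p0
read '1': p0 → p1
read '1': p1 → p2
read '0': p2 → p2
read '0': p2 → p2
read '1': p2 → p0
read '1': p0 → p1
read '1': p1 → p2
read '1': p2 → p0
read '1': p0 → p1
read '1': p1 → p2
End state p2 is accepting.

Yes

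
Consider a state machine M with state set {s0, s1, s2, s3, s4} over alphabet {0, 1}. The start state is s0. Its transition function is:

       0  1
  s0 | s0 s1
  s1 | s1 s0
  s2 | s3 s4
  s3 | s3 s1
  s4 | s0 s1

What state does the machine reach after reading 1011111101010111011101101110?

s0

Trace: s0 -1-> s1 -0-> s1 -1-> s0 -1-> s1 -1-> s0 -1-> s1 -1-> s0 -1-> s1 -0-> s1 -1-> s0 -0-> s0 -1-> s1 -0-> s1 -1-> s0 -1-> s1 -1-> s0 -0-> s0 -1-> s1 -1-> s0 -1-> s1 -0-> s1 -1-> s0 -1-> s1 -0-> s1 -1-> s0 -1-> s1 -1-> s0 -0-> s0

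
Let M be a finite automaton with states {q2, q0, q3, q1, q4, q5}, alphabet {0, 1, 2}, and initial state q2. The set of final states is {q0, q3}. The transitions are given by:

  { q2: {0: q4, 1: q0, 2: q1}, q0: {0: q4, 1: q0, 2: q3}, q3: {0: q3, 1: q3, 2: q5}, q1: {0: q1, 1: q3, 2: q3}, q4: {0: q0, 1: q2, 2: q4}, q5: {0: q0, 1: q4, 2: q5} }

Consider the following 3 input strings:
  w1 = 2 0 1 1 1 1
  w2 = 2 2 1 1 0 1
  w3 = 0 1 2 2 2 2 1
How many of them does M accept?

2

w1: Trace: q2 -2-> q1 -0-> q1 -1-> q3 -1-> q3 -1-> q3 -1-> q3  → end q3, accepted
w2: Trace: q2 -2-> q1 -2-> q3 -1-> q3 -1-> q3 -0-> q3 -1-> q3  → end q3, accepted
w3: Trace: q2 -0-> q4 -1-> q2 -2-> q1 -2-> q3 -2-> q5 -2-> q5 -1-> q4  → end q4, rejected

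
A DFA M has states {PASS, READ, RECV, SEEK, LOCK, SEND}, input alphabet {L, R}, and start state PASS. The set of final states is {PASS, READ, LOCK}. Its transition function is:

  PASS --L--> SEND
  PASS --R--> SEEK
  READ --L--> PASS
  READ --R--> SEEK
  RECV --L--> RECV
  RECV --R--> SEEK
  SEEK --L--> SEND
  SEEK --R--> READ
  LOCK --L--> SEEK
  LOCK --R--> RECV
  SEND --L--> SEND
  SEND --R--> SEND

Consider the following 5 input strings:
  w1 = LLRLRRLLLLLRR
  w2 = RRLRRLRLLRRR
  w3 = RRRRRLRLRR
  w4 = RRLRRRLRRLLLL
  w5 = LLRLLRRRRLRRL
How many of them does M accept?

0

w1:
  start at PASS
  read 'L': PASS → SEND
  read 'L': SEND → SEND
  read 'R': SEND → SEND
  read 'L': SEND → SEND
  read 'R': SEND → SEND
  read 'R': SEND → SEND
  read 'L': SEND → SEND
  read 'L': SEND → SEND
  read 'L': SEND → SEND
  read 'L': SEND → SEND
  read 'L': SEND → SEND
  read 'R': SEND → SEND
  read 'R': SEND → SEND
  end SEND, rejected
w2:
  start at PASS
  read 'R': PASS → SEEK
  read 'R': SEEK → READ
  read 'L': READ → PASS
  read 'R': PASS → SEEK
  read 'R': SEEK → READ
  read 'L': READ → PASS
  read 'R': PASS → SEEK
  read 'L': SEEK → SEND
  read 'L': SEND → SEND
  read 'R': SEND → SEND
  read 'R': SEND → SEND
  read 'R': SEND → SEND
  end SEND, rejected
w3:
  start at PASS
  read 'R': PASS → SEEK
  read 'R': SEEK → READ
  read 'R': READ → SEEK
  read 'R': SEEK → READ
  read 'R': READ → SEEK
  read 'L': SEEK → SEND
  read 'R': SEND → SEND
  read 'L': SEND → SEND
  read 'R': SEND → SEND
  read 'R': SEND → SEND
  end SEND, rejected
w4:
  start at PASS
  read 'R': PASS → SEEK
  read 'R': SEEK → READ
  read 'L': READ → PASS
  read 'R': PASS → SEEK
  read 'R': SEEK → READ
  read 'R': READ → SEEK
  read 'L': SEEK → SEND
  read 'R': SEND → SEND
  read 'R': SEND → SEND
  read 'L': SEND → SEND
  read 'L': SEND → SEND
  read 'L': SEND → SEND
  read 'L': SEND → SEND
  end SEND, rejected
w5:
  start at PASS
  read 'L': PASS → SEND
  read 'L': SEND → SEND
  read 'R': SEND → SEND
  read 'L': SEND → SEND
  read 'L': SEND → SEND
  read 'R': SEND → SEND
  read 'R': SEND → SEND
  read 'R': SEND → SEND
  read 'R': SEND → SEND
  read 'L': SEND → SEND
  read 'R': SEND → SEND
  read 'R': SEND → SEND
  read 'L': SEND → SEND
  end SEND, rejected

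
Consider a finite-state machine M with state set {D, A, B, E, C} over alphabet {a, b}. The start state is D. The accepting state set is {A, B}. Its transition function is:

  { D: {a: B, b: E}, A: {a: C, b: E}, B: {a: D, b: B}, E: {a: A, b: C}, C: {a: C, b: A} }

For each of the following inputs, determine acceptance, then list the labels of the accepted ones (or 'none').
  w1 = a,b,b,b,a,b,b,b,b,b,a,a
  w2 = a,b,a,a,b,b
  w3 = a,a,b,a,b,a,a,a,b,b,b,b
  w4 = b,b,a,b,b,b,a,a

w2, w3

w1:
  start at D
  read 'a': D → B
  read 'b': B → B
  read 'b': B → B
  read 'b': B → B
  read 'a': B → D
  read 'b': D → E
  read 'b': E → C
  read 'b': C → A
  read 'b': A → E
  read 'b': E → C
  read 'a': C → C
  read 'a': C → C
  end C, rejected
w2:
  start at D
  read 'a': D → B
  read 'b': B → B
  read 'a': B → D
  read 'a': D → B
  read 'b': B → B
  read 'b': B → B
  end B, accepted
w3:
  start at D
  read 'a': D → B
  read 'a': B → D
  read 'b': D → E
  read 'a': E → A
  read 'b': A → E
  read 'a': E → A
  read 'a': A → C
  read 'a': C → C
  read 'b': C → A
  read 'b': A → E
  read 'b': E → C
  read 'b': C → A
  end A, accepted
w4:
  start at D
  read 'b': D → E
  read 'b': E → C
  read 'a': C → C
  read 'b': C → A
  read 'b': A → E
  read 'b': E → C
  read 'a': C → C
  read 'a': C → C
  end C, rejected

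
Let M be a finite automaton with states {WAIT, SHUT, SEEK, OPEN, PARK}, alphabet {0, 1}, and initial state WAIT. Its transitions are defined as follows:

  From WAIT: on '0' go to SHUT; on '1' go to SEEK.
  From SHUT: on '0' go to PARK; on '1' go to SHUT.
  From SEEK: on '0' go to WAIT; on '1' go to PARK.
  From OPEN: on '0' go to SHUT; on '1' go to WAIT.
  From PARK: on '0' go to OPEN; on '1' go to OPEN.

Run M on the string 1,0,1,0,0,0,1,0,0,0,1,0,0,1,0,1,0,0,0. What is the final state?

Trace: WAIT -1-> SEEK -0-> WAIT -1-> SEEK -0-> WAIT -0-> SHUT -0-> PARK -1-> OPEN -0-> SHUT -0-> PARK -0-> OPEN -1-> WAIT -0-> SHUT -0-> PARK -1-> OPEN -0-> SHUT -1-> SHUT -0-> PARK -0-> OPEN -0-> SHUT

SHUT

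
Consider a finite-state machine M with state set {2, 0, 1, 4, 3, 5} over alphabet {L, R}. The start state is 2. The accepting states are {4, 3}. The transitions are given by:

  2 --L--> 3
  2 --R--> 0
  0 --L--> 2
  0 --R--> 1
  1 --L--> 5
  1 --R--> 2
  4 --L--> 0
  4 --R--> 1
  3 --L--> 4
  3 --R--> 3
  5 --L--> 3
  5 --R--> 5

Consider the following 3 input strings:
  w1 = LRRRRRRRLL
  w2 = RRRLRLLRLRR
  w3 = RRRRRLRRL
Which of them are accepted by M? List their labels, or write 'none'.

w3

w1: Trace: 2 -L-> 3 -R-> 3 -R-> 3 -R-> 3 -R-> 3 -R-> 3 -R-> 3 -R-> 3 -L-> 4 -L-> 0  → end 0, rejected
w2: Trace: 2 -R-> 0 -R-> 1 -R-> 2 -L-> 3 -R-> 3 -L-> 4 -L-> 0 -R-> 1 -L-> 5 -R-> 5 -R-> 5  → end 5, rejected
w3: Trace: 2 -R-> 0 -R-> 1 -R-> 2 -R-> 0 -R-> 1 -L-> 5 -R-> 5 -R-> 5 -L-> 3  → end 3, accepted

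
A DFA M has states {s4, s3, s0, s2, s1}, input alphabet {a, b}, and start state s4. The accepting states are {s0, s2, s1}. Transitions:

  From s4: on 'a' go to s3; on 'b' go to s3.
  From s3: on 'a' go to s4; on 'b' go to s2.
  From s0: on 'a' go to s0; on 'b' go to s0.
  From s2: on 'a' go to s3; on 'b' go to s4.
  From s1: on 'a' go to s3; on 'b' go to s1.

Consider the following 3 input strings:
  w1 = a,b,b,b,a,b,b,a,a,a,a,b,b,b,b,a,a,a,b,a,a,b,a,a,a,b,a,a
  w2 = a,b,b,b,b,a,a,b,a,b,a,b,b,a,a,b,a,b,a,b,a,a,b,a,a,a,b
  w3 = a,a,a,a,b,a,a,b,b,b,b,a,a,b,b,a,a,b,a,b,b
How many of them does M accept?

w1: s4 → s3 → s2 → s4 → s3 → s4 → s3 → s2 → s3 → s4 → s3 → s4 → s3 → s2 → s4 → s3 → s4 → s3 → s4 → s3 → s4 → s3 → s2 → s3 → s4 → s3 → s2 → s3 → s4  → end s4, rejected
w2: s4 → s3 → s2 → s4 → s3 → s2 → s3 → s4 → s3 → s4 → s3 → s4 → s3 → s2 → s3 → s4 → s3 → s4 → s3 → s4 → s3 → s4 → s3 → s2 → s3 → s4 → s3 → s2  → end s2, accepted
w3: s4 → s3 → s4 → s3 → s4 → s3 → s4 → s3 → s2 → s4 → s3 → s2 → s3 → s4 → s3 → s2 → s3 → s4 → s3 → s4 → s3 → s2  → end s2, accepted

2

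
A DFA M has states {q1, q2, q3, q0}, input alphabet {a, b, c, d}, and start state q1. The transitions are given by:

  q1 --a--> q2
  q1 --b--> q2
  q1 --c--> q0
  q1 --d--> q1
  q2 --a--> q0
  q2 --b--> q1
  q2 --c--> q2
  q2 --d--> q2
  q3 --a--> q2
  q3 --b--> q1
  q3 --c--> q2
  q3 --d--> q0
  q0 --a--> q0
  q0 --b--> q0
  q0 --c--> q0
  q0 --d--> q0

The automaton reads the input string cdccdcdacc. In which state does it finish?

q0

q1 → q0 → q0 → q0 → q0 → q0 → q0 → q0 → q0 → q0 → q0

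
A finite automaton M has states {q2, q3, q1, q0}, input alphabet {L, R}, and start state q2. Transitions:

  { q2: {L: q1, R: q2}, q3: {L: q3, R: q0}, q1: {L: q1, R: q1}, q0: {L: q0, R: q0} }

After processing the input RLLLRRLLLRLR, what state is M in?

Trace: q2 -R-> q2 -L-> q1 -L-> q1 -L-> q1 -R-> q1 -R-> q1 -L-> q1 -L-> q1 -L-> q1 -R-> q1 -L-> q1 -R-> q1

q1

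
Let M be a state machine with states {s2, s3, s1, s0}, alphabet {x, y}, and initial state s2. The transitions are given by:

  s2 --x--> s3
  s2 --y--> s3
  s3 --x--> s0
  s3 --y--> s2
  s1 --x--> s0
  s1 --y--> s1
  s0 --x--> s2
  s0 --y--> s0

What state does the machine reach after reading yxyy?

Trace: s2 -y-> s3 -x-> s0 -y-> s0 -y-> s0

s0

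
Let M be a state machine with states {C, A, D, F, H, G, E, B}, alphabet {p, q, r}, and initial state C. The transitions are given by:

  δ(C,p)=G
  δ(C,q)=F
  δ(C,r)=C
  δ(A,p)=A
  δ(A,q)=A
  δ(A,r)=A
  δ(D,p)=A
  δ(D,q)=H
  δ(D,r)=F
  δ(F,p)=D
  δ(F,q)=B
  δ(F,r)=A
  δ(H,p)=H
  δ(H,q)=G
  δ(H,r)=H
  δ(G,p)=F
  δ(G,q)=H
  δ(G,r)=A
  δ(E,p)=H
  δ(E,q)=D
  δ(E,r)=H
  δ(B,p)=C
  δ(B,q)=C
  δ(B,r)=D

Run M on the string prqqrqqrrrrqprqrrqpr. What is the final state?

A

start at C
read 'p': C → G
read 'r': G → A
read 'q': A → A
read 'q': A → A
read 'r': A → A
read 'q': A → A
read 'q': A → A
read 'r': A → A
read 'r': A → A
read 'r': A → A
read 'r': A → A
read 'q': A → A
read 'p': A → A
read 'r': A → A
read 'q': A → A
read 'r': A → A
read 'r': A → A
read 'q': A → A
read 'p': A → A
read 'r': A → A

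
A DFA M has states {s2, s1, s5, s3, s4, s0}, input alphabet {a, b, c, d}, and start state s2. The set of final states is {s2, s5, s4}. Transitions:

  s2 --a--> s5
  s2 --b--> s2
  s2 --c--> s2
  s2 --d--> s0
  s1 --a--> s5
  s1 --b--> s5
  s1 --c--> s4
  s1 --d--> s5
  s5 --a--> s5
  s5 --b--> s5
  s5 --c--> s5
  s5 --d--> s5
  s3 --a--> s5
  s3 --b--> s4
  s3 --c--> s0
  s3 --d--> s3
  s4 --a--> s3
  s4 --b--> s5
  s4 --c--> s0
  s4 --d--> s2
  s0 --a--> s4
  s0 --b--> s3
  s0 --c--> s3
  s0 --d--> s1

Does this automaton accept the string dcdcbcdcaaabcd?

Trace: s2 -d-> s0 -c-> s3 -d-> s3 -c-> s0 -b-> s3 -c-> s0 -d-> s1 -c-> s4 -a-> s3 -a-> s5 -a-> s5 -b-> s5 -c-> s5 -d-> s5
End state s5 is accepting.

Yes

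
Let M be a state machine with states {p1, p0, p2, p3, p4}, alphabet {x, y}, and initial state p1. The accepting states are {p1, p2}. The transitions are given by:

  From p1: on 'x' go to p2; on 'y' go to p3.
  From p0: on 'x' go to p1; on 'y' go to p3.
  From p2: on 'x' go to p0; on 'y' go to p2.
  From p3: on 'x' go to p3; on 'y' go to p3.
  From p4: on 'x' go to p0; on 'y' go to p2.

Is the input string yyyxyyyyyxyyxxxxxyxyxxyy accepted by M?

Trace: p1 -y-> p3 -y-> p3 -y-> p3 -x-> p3 -y-> p3 -y-> p3 -y-> p3 -y-> p3 -y-> p3 -x-> p3 -y-> p3 -y-> p3 -x-> p3 -x-> p3 -x-> p3 -x-> p3 -x-> p3 -y-> p3 -x-> p3 -y-> p3 -x-> p3 -x-> p3 -y-> p3 -y-> p3
End state p3 is not accepting.

No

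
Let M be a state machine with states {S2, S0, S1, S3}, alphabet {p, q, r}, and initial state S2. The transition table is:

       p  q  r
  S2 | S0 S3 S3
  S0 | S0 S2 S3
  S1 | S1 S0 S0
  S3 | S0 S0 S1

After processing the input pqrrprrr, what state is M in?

Trace: S2 -p-> S0 -q-> S2 -r-> S3 -r-> S1 -p-> S1 -r-> S0 -r-> S3 -r-> S1

S1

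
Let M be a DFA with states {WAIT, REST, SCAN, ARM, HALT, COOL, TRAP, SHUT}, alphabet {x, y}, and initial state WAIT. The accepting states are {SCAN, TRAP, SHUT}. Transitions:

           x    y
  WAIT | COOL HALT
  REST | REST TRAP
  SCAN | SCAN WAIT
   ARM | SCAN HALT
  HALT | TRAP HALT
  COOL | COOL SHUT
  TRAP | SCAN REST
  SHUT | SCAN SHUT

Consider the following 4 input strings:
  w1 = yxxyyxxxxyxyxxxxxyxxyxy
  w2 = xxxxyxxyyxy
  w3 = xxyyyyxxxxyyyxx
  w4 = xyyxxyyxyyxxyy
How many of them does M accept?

1

w1: WAIT → HALT → TRAP → SCAN → WAIT → HALT → TRAP → SCAN → SCAN → SCAN → WAIT → COOL → SHUT → SCAN → SCAN → SCAN → SCAN → SCAN → WAIT → COOL → COOL → SHUT → SCAN → WAIT  → end WAIT, rejected
w2: WAIT → COOL → COOL → COOL → COOL → SHUT → SCAN → SCAN → WAIT → HALT → TRAP → REST  → end REST, rejected
w3: WAIT → COOL → COOL → SHUT → SHUT → SHUT → SHUT → SCAN → SCAN → SCAN → SCAN → WAIT → HALT → HALT → TRAP → SCAN  → end SCAN, accepted
w4: WAIT → COOL → SHUT → SHUT → SCAN → SCAN → WAIT → HALT → TRAP → REST → TRAP → SCAN → SCAN → WAIT → HALT  → end HALT, rejected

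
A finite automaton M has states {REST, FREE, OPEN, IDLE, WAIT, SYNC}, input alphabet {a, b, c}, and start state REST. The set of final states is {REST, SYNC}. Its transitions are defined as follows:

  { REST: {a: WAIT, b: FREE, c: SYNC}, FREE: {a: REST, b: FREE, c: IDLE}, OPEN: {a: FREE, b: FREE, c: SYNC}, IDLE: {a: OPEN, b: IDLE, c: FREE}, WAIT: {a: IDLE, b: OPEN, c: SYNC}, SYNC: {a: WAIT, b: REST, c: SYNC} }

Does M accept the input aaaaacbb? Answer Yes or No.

No

REST → WAIT → IDLE → OPEN → FREE → REST → SYNC → REST → FREE
End state FREE is not accepting.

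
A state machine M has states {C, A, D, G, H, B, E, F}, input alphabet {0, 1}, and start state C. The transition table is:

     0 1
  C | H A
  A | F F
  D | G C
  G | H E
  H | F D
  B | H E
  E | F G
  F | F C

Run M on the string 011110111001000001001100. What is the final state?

Trace: C -0-> H -1-> D -1-> C -1-> A -1-> F -0-> F -1-> C -1-> A -1-> F -0-> F -0-> F -1-> C -0-> H -0-> F -0-> F -0-> F -0-> F -1-> C -0-> H -0-> F -1-> C -1-> A -0-> F -0-> F

F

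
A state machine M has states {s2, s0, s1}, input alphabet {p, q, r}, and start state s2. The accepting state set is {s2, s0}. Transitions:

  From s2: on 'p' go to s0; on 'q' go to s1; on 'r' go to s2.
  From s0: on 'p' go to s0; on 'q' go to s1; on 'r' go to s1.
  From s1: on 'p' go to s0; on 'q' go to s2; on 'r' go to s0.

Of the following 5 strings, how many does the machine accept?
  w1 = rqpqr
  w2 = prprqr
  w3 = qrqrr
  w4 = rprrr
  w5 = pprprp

3

w1: s2 → s2 → s1 → s0 → s1 → s0  → end s0, accepted
w2: s2 → s0 → s1 → s0 → s1 → s2 → s2  → end s2, accepted
w3: s2 → s1 → s0 → s1 → s0 → s1  → end s1, rejected
w4: s2 → s2 → s0 → s1 → s0 → s1  → end s1, rejected
w5: s2 → s0 → s0 → s1 → s0 → s1 → s0  → end s0, accepted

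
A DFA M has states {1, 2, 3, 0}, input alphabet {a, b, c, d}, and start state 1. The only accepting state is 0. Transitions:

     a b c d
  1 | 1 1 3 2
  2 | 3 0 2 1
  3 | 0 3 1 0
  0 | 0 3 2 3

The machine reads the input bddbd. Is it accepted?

start at 1
read 'b': 1 → 1
read 'd': 1 → 2
read 'd': 2 → 1
read 'b': 1 → 1
read 'd': 1 → 2
End state 2 is not accepting.

No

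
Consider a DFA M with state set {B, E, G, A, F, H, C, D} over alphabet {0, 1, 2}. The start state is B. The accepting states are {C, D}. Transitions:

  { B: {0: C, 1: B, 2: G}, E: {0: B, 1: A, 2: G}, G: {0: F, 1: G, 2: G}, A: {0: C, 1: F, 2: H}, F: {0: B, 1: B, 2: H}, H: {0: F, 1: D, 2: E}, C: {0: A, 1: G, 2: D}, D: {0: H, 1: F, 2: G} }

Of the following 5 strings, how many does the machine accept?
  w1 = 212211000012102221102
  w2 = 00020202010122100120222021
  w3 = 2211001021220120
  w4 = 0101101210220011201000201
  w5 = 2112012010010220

2

w1: B → G → G → G → G → G → G → F → B → C → A → F → H → D → H → E → G → G → G → G → F → H  → end H, rejected
w2: B → C → A → C → D → H → E → B → G → F → B → C → G → G → G → G → F → B → B → G → F → H → E → G → F → H → D  → end D, accepted
w3: B → G → G → G → G → F → B → B → C → D → F → H → E → B → B → G → F  → end F, rejected
w4: B → C → G → F → B → B → C → G → G → G → F → H → E → B → C → G → G → G → F → B → C → A → C → D → H → D  → end D, accepted
w5: B → G → G → G → G → F → B → G → F → B → C → A → F → B → G → G → F  → end F, rejected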